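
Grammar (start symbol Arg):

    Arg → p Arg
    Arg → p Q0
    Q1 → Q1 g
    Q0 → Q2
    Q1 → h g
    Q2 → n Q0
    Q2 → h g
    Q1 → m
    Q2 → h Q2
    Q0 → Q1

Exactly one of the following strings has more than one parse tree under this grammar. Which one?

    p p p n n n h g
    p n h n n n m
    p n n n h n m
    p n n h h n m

p p p n n n h g

p p p n n n h g: 2 trees
p n h n n n m: 1 tree
p n n n h n m: 1 tree
p n n h h n m: 1 tree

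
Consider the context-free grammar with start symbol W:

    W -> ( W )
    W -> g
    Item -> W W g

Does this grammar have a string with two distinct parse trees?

Only W is reachable from W; ignoring the rest: Each string is a nest of matched brackets around a single atom. An opening bracket forces the recursive rule; an atom forces the base rule.

Unambiguous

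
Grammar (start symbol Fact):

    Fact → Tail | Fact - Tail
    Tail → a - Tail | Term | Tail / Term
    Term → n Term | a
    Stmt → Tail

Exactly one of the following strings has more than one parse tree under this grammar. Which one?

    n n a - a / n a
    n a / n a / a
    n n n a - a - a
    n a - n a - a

n n a - a / n a: 1 tree
n a / n a / a: 1 tree
n n n a - a - a: 2 trees
n a - n a - a: 1 tree

n n n a - a - a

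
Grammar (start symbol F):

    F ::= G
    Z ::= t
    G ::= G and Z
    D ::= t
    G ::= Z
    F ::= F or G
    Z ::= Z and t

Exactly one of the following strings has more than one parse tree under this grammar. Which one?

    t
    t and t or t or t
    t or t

t and t or t or t

t: 1 tree
t and t or t or t: 2 trees
t or t: 1 tree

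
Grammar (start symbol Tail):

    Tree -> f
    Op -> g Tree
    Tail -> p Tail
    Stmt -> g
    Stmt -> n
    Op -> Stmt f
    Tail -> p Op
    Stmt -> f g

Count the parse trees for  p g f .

2

Parse trees for p g f:
  [Tail p [Op g [Tree f]]]
  [Tail p [Op [Stmt g] f]]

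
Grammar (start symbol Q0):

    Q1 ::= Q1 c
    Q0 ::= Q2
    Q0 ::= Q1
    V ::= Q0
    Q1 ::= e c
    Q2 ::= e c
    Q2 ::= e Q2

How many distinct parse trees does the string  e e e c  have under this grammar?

Parse trees for e e e c:
  [Q0 [Q2 e [Q2 e [Q2 e c]]]]

1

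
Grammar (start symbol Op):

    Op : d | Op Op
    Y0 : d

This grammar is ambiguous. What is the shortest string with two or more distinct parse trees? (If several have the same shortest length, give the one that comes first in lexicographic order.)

d d d

length 1: no string has ≥2 trees
length 2: no string has ≥2 trees
length 3: d d d has 2 parse trees

Two derivations of d d d:
  Op ⇒ Op Op ⇒ d Op ⇒ d Op Op ⇒ d d Op ⇒ d d d
  Op ⇒ Op Op ⇒ Op Op Op ⇒ d Op Op ⇒ d d Op ⇒ d d d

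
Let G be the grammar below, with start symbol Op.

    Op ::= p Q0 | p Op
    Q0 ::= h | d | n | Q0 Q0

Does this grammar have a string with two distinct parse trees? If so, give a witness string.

Ambiguous

Witness: p d d d

Derivation 1: Op ⇒ p Q0 ⇒ p Q0 Q0 ⇒ p d Q0 ⇒ p d Q0 Q0 ⇒ p d d Q0 ⇒ p d d d
Derivation 2: Op ⇒ p Q0 ⇒ p Q0 Q0 ⇒ p Q0 Q0 Q0 ⇒ p d Q0 Q0 ⇒ p d d Q0 ⇒ p d d d

Two distinct leftmost derivations for the same string.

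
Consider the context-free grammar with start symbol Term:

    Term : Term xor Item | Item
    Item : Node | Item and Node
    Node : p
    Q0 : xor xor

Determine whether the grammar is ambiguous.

(Q0 is unreachable from Term, so its rules don't affect L(Term).) The grammar is stratified — Term handles 'xor' (left-recursive), Item handles 'and', Node atoms. Each operator has a fixed associativity and precedence level, so every string has one parse.

Unambiguous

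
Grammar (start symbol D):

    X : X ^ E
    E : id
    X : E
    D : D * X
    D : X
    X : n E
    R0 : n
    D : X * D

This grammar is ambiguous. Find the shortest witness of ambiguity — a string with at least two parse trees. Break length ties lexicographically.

id * id

length 1: no string has ≥2 trees
length 2: no string has ≥2 trees
length 3: id * id has 2 parse trees

Two derivations of id * id:
  D ⇒ D * X ⇒ X * X ⇒ E * X ⇒ id * X ⇒ id * E ⇒ id * id
  D ⇒ X * D ⇒ E * D ⇒ id * D ⇒ id * X ⇒ id * E ⇒ id * id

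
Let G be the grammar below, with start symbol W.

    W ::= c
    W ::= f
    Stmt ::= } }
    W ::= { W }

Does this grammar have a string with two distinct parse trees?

Unambiguous

Only W is reachable from W; ignoring the rest: L(W) is { openⁿ atom closeⁿ : n ≥ 0 }. The bracket depth fixes n, and the derivation is forced at every step.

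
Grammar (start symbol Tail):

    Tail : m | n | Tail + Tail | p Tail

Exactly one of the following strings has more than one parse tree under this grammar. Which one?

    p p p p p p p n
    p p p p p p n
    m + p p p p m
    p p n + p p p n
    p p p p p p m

p p n + p p p n

p p p p p p p n: 1 tree
p p p p p p n: 1 tree
m + p p p p m: 1 tree
p p n + p p p n: 3 trees
p p p p p p m: 1 tree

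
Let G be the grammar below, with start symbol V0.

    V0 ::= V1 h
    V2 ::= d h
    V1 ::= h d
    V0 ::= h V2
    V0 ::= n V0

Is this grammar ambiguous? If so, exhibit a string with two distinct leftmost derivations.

Witness: h d h

Derivation 1: V0 ⇒ V1 h ⇒ h d h
Derivation 2: V0 ⇒ h V2 ⇒ h d h

Two distinct leftmost derivations for the same string.

Ambiguous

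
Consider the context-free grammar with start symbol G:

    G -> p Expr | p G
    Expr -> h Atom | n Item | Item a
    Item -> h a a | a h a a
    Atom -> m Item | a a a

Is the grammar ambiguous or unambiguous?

Witness: p h a a a

Derivation 1: G ⇒ p Expr ⇒ p h Atom ⇒ p h a a a
Derivation 2: G ⇒ p Expr ⇒ p Item a ⇒ p h a a a

Two distinct leftmost derivations for the same string.

Ambiguous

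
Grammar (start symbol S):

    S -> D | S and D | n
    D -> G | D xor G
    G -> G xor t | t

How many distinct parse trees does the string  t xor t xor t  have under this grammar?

Parse trees for t xor t xor t:
  [S [D [G [G [G t] xor t] xor t]]]
  [S [D [D [G t]] xor [G [G t] xor t]]]
  [S [D [D [G [G t] xor t]] xor [G t]]]
  [S [D [D [D [G t]] xor [G t]] xor [G t]]]

4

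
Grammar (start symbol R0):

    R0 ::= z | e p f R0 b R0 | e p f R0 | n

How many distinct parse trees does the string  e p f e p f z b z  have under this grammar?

2

Parse trees for e p f e p f z b z:
  [R0 e p f [R0 e p f [R0 z]] b [R0 z]]
  [R0 e p f [R0 e p f [R0 z] b [R0 z]]]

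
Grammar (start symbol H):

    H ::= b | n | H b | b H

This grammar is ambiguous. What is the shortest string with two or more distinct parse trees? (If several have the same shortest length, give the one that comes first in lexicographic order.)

b b

length 1: no string has ≥2 trees
length 2: b b has 2 parse trees

Two derivations of b b:
  H ⇒ H b ⇒ b b
  H ⇒ b H ⇒ b b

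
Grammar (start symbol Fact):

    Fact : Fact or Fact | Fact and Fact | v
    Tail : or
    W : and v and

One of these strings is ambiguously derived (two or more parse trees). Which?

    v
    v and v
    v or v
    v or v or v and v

v or v or v and v

v: 1 tree
v and v: 1 tree
v or v: 1 tree
v or v or v and v: 5 trees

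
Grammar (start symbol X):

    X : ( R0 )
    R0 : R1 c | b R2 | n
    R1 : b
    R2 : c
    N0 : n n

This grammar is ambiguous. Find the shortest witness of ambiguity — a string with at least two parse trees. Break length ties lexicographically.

( b c )

length 3: no string has ≥2 trees
length 4: ( b c ) has 2 parse trees

Two derivations of ( b c ):
  X ⇒ ( R0 ) ⇒ ( R1 c ) ⇒ ( b c )
  X ⇒ ( R0 ) ⇒ ( b R2 ) ⇒ ( b c )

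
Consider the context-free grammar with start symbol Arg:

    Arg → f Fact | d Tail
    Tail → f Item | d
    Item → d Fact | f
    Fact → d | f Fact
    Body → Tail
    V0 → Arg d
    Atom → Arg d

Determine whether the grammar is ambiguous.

(Body, V0, Atom are unreachable from Arg, so their rules don't affect L(Arg).) The reachable rules are right-linear with at most one rule per (nonterminal, next-terminal) pair. Each input token forces the next rule, so parsing is deterministic.

Unambiguous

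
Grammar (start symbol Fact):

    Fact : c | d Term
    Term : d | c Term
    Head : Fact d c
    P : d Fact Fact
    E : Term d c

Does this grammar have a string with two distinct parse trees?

Unambiguous

(Head, P, E are unreachable from Fact, so their rules don't affect L(Fact).) Restricted to the reachable nonterminals, every rule has the form A → t or A → t B, and no two rules for the same A share a first terminal. The grammar encodes a DFA — one run per string.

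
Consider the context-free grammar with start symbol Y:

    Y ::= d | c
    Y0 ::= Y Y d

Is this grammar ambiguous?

Unambiguous

Only Y is reachable from Y; ignoring the rest: The reachable rules are right-linear with at most one rule per (nonterminal, next-terminal) pair. Each input token forces the next rule, so parsing is deterministic.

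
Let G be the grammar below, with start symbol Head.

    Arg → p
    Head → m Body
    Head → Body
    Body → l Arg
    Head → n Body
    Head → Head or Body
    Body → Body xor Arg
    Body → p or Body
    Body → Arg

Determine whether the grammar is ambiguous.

Witness: p or p

Derivation 1: Head ⇒ Body ⇒ p or Body ⇒ p or Arg ⇒ p or p
Derivation 2: Head ⇒ Head or Body ⇒ Body or Body ⇒ Arg or Body ⇒ p or Body ⇒ p or Arg ⇒ p or p

Two distinct leftmost derivations for the same string.

Ambiguous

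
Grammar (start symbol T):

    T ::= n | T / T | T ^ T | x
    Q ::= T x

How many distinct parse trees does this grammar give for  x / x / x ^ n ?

Parse trees for x / x / x ^ n:
  [T [T x] / [T [T x] / [T [T x] ^ [T n]]]]
  [T [T x] / [T [T [T x] / [T x]] ^ [T n]]]
  [T [T [T x] / [T x]] / [T [T x] ^ [T n]]]
  [T [T [T x] / [T [T x] / [T x]]] ^ [T n]]
  [T [T [T [T x] / [T x]] / [T x]] ^ [T n]]

5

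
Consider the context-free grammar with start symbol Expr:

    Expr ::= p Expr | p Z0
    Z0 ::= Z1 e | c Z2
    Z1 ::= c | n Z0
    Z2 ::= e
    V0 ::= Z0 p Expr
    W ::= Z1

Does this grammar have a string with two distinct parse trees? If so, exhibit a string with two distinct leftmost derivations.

Witness: p c e

Derivation 1: Expr ⇒ p Z0 ⇒ p Z1 e ⇒ p c e
Derivation 2: Expr ⇒ p Z0 ⇒ p c Z2 ⇒ p c e

Two distinct leftmost derivations for the same string.

Ambiguous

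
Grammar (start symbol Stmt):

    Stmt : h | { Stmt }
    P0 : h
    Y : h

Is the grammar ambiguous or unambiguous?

Unambiguous

Only Stmt is reachable from Stmt; ignoring the rest: Each string is a nest of matched brackets around a single atom. An opening bracket forces the recursive rule; an atom forces the base rule.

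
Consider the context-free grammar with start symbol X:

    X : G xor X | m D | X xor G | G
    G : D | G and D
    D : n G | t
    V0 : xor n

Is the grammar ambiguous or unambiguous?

Witness: t xor t

Derivation 1: X ⇒ G xor X ⇒ D xor X ⇒ t xor X ⇒ t xor G ⇒ t xor D ⇒ t xor t
Derivation 2: X ⇒ X xor G ⇒ G xor G ⇒ D xor G ⇒ t xor G ⇒ t xor D ⇒ t xor t

Two distinct leftmost derivations for the same string.

Ambiguous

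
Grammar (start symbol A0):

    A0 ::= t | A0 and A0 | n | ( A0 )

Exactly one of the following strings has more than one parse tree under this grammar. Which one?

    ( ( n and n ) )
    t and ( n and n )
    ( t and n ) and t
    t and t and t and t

t and t and t and t

( ( n and n ) ): 1 tree
t and ( n and n ): 1 tree
( t and n ) and t: 1 tree
t and t and t and t: 5 trees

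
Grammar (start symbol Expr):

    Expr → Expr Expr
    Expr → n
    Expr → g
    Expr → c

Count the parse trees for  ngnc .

Parse trees for ngnc:
  [Expr [Expr n] [Expr [Expr g] [Expr [Expr n] [Expr c]]]]
  [Expr [Expr n] [Expr [Expr [Expr g] [Expr n]] [Expr c]]]
  [Expr [Expr [Expr n] [Expr g]] [Expr [Expr n] [Expr c]]]
  [Expr [Expr [Expr n] [Expr [Expr g] [Expr n]]] [Expr c]]
  [Expr [Expr [Expr [Expr n] [Expr g]] [Expr n]] [Expr c]]

5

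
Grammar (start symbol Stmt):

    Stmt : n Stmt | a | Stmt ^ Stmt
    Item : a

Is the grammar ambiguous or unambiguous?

Ambiguous

Witness: n a ^ a

Derivation 1: Stmt ⇒ n Stmt ⇒ n Stmt ^ Stmt ⇒ n a ^ Stmt ⇒ n a ^ a
Derivation 2: Stmt ⇒ Stmt ^ Stmt ⇒ n Stmt ^ Stmt ⇒ n a ^ Stmt ⇒ n a ^ a

Two distinct leftmost derivations for the same string.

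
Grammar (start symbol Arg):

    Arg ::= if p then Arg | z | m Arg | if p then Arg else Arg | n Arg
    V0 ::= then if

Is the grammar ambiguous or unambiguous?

Ambiguous

Witness: if p then if p then z else z

Derivation 1: Arg ⇒ if p then Arg ⇒ if p then if p then Arg else Arg ⇒ if p then if p then z else Arg ⇒ if p then if p then z else z
Derivation 2: Arg ⇒ if p then Arg else Arg ⇒ if p then if p then Arg else Arg ⇒ if p then if p then z else Arg ⇒ if p then if p then z else z

Two distinct leftmost derivations for the same string.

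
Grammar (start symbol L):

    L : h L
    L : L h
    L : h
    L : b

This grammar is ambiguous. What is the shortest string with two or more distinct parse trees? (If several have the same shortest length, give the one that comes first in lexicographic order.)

h h

length 1: no string has ≥2 trees
length 2: h h has 2 parse trees

Two derivations of h h:
  L ⇒ h L ⇒ h h
  L ⇒ L h ⇒ h h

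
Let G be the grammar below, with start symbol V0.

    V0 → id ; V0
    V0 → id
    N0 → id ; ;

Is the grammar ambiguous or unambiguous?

Unambiguous

(N0 is unreachable from V0, so its rules don't affect L(V0).) Right-recursive list with a separator: after each atom, whether the separator follows determines the rule. One parse per string.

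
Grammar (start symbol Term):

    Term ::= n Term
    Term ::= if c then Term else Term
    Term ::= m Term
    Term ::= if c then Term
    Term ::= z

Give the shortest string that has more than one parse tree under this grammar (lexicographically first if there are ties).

if c then if c then z else z

length 1: no string has ≥2 trees
length 2: no string has ≥2 trees
length 3: no string has ≥2 trees
length 4: no string has ≥2 trees
length 5: no string has ≥2 trees
length 6: no string has ≥2 trees
length 7: no string has ≥2 trees
length 8: no string has ≥2 trees
length 9: if c then if c then z else z has 2 parse trees

Two derivations of if c then if c then z else z:
  Term ⇒ if c then Term else Term ⇒ if c then if c then Term else Term ⇒ if c then if c then z else Term ⇒ if c then if c then z else z
  Term ⇒ if c then Term ⇒ if c then if c then Term else Term ⇒ if c then if c then z else Term ⇒ if c then if c then z else z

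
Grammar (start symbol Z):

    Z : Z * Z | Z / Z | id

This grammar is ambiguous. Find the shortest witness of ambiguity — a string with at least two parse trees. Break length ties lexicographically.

id * id * id

length 1: no string has ≥2 trees
length 3: no string has ≥2 trees
length 5: id * id * id has 2 parse trees

Two derivations of id * id * id:
  Z ⇒ Z * Z ⇒ Z * Z * Z ⇒ id * Z * Z ⇒ id * id * Z ⇒ id * id * id
  Z ⇒ Z * Z ⇒ id * Z ⇒ id * Z * Z ⇒ id * id * Z ⇒ id * id * id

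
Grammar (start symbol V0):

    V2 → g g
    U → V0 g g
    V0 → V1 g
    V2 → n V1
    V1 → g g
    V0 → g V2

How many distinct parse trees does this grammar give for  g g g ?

2

Parse trees for g g g:
  [V0 [V1 g g] g]
  [V0 g [V2 g g]]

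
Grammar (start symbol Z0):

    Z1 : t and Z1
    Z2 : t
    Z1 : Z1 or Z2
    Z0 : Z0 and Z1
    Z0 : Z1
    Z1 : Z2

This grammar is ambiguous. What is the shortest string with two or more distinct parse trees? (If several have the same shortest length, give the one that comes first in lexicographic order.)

t and t

length 1: no string has ≥2 trees
length 3: t and t has 2 parse trees

Two derivations of t and t:
  Z0 ⇒ Z0 and Z1 ⇒ Z1 and Z1 ⇒ Z2 and Z1 ⇒ t and Z1 ⇒ t and Z2 ⇒ t and t
  Z0 ⇒ Z1 ⇒ t and Z1 ⇒ t and Z2 ⇒ t and t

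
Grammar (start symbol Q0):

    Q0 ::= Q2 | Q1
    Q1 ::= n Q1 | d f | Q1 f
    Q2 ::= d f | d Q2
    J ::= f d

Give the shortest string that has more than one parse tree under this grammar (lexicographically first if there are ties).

length 2: d f has 2 parse trees

Two derivations of d f:
  Q0 ⇒ Q2 ⇒ d f
  Q0 ⇒ Q1 ⇒ d f

d f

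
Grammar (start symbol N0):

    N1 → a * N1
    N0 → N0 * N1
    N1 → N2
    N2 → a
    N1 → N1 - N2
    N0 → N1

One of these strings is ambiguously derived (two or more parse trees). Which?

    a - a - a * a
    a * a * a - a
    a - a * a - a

a - a - a * a: 1 tree
a * a * a - a: 7 trees
a - a * a - a: 1 tree

a * a * a - a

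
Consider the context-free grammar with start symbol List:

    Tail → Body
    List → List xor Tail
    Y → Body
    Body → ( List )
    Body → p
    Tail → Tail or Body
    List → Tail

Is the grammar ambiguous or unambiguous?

Only List, Tail, Body are reachable from List; ignoring the rest: This is a standard precedence ladder (List over Tail over Body), with each level left-recursive on its own operator ('xor' at List, 'or' at Tail). That structure is LR(1), hence unambiguous.

Unambiguous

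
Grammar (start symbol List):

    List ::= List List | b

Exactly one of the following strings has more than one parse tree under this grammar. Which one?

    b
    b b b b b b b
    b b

b b b b b b b

b: 1 tree
b b b b b b b: 132 trees
b b: 1 tree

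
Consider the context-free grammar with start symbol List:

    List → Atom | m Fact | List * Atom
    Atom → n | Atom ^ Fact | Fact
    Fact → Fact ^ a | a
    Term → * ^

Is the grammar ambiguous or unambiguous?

Ambiguous

Witness: a ^ a

Derivation 1: List ⇒ Atom ⇒ Atom ^ Fact ⇒ Fact ^ Fact ⇒ a ^ Fact ⇒ a ^ a
Derivation 2: List ⇒ Atom ⇒ Fact ⇒ Fact ^ a ⇒ a ^ a

Two distinct leftmost derivations for the same string.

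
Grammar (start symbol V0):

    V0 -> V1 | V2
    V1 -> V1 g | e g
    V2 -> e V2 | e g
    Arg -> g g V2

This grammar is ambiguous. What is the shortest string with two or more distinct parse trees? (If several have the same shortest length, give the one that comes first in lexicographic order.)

length 2: e g has 2 parse trees

Two derivations of e g:
  V0 ⇒ V1 ⇒ e g
  V0 ⇒ V2 ⇒ e g

e g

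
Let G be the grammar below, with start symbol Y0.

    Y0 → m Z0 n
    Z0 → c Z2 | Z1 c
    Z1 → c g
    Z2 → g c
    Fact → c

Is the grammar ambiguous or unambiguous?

Witness: m c g c n

Derivation 1: Y0 ⇒ m Z0 n ⇒ m c Z2 n ⇒ m c g c n
Derivation 2: Y0 ⇒ m Z0 n ⇒ m Z1 c n ⇒ m c g c n

Two distinct leftmost derivations for the same string.

Ambiguous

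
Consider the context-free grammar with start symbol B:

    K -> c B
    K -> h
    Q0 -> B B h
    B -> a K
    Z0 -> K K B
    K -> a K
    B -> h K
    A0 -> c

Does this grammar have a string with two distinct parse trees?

Unambiguous

Only B, K are reachable from B; ignoring the rest: The reachable rules are right-linear with at most one rule per (nonterminal, next-terminal) pair. Each input token forces the next rule, so parsing is deterministic.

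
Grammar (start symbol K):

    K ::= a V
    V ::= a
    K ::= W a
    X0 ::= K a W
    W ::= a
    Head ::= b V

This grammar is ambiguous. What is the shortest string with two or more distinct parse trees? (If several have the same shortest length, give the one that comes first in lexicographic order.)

a a

length 2: a a has 2 parse trees

Two derivations of a a:
  K ⇒ a V ⇒ a a
  K ⇒ W a ⇒ a a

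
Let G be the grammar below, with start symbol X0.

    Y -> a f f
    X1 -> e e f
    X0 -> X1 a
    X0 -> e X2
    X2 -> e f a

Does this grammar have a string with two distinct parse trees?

Ambiguous

Witness: e e f a

Derivation 1: X0 ⇒ X1 a ⇒ e e f a
Derivation 2: X0 ⇒ e X2 ⇒ e e f a

Two distinct leftmost derivations for the same string.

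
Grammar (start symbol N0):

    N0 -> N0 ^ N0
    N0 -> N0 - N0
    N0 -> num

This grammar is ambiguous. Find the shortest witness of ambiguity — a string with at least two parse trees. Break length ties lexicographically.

length 1: no string has ≥2 trees
length 3: no string has ≥2 trees
length 5: num - num - num has 2 parse trees

Two derivations of num - num - num:
  N0 ⇒ N0 - N0 ⇒ N0 - N0 - N0 ⇒ num - N0 - N0 ⇒ num - num - N0 ⇒ num - num - num
  N0 ⇒ N0 - N0 ⇒ num - N0 ⇒ num - N0 - N0 ⇒ num - num - N0 ⇒ num - num - num

num - num - num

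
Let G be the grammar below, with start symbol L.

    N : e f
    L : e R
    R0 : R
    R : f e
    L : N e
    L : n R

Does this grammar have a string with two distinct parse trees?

Witness: e f e

Derivation 1: L ⇒ e R ⇒ e f e
Derivation 2: L ⇒ N e ⇒ e f e

Two distinct leftmost derivations for the same string.

Ambiguous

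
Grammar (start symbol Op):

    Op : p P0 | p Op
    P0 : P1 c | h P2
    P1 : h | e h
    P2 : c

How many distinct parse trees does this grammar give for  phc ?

2

Parse trees for phc:
  [Op p [P0 [P1 h] c]]
  [Op p [P0 h [P2 c]]]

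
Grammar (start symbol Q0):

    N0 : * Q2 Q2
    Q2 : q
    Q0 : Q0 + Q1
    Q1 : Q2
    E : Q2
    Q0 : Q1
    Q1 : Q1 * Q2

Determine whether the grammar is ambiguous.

Unambiguous

Only Q0, Q1, Q2 are reachable from Q0; ignoring the rest: The grammar is stratified — Q0 handles '+' (left-recursive), Q1 handles '*', Q2 atoms. Each operator has a fixed associativity and precedence level, so every string has one parse.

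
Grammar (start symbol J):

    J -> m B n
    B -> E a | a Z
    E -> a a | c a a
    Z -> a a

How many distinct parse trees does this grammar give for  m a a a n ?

2

Parse trees for m a a a n:
  [J m [B [E a a] a] n]
  [J m [B a [Z a a]] n]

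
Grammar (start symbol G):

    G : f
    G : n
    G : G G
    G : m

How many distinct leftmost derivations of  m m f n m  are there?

Parse trees for m m f n m (showing first 6 of 14):
  [G [G m] [G [G m] [G [G f] [G [G n] [G m]]]]]
  [G [G m] [G [G m] [G [G [G f] [G n]] [G m]]]]
  [G [G m] [G [G [G m] [G f]] [G [G n] [G m]]]]
  [G [G m] [G [G [G m] [G [G f] [G n]]] [G m]]]
  [G [G m] [G [G [G [G m] [G f]] [G n]] [G m]]]
  [G [G [G m] [G m]] [G [G f] [G [G n] [G m]]]]

14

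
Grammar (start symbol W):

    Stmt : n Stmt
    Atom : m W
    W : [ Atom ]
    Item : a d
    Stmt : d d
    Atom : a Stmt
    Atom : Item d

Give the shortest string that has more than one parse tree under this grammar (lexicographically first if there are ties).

length 5: [ a d d ] has 2 parse trees

Two derivations of [ a d d ]:
  W ⇒ [ Atom ] ⇒ [ a Stmt ] ⇒ [ a d d ]
  W ⇒ [ Atom ] ⇒ [ Item d ] ⇒ [ a d d ]

[ a d d ]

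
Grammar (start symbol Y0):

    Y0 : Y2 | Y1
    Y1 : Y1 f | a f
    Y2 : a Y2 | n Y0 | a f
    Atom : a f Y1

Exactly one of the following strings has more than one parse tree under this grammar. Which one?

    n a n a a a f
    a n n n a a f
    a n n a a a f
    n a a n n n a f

n a n a a a f: 1 tree
a n n n a a f: 1 tree
a n n a a a f: 1 tree
n a a n n n a f: 2 trees

n a a n n n a f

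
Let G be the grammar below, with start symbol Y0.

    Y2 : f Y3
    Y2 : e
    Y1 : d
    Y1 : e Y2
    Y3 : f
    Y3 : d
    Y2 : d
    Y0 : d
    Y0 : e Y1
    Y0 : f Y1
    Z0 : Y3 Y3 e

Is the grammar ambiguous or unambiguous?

Unambiguous

(Z0 is unreachable from Y0, so its rules don't affect L(Y0).) Restricted to the reachable nonterminals, every rule has the form A → t or A → t B, and no two rules for the same A share a first terminal. The grammar encodes a DFA — one run per string.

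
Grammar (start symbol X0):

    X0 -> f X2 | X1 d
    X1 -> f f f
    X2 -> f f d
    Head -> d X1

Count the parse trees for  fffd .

2

Parse trees for fffd:
  [X0 f [X2 f f d]]
  [X0 [X1 f f f] d]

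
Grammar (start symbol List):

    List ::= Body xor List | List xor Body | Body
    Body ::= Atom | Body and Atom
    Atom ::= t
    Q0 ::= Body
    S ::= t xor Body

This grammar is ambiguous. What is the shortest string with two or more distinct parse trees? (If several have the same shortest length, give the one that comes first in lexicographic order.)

length 1: no string has ≥2 trees
length 3: t xor t has 2 parse trees

Two derivations of t xor t:
  List ⇒ Body xor List ⇒ Atom xor List ⇒ t xor List ⇒ t xor Body ⇒ t xor Atom ⇒ t xor t
  List ⇒ List xor Body ⇒ Body xor Body ⇒ Atom xor Body ⇒ t xor Body ⇒ t xor Atom ⇒ t xor t

t xor t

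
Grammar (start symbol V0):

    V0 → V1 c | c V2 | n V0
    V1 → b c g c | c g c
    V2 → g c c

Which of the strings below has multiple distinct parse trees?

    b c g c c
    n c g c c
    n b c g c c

n c g c c

b c g c c: 1 tree
n c g c c: 2 trees
n b c g c c: 1 tree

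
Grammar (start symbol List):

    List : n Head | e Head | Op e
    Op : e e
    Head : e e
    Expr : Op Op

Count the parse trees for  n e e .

Parse trees for n e e:
  [List n [Head e e]]

1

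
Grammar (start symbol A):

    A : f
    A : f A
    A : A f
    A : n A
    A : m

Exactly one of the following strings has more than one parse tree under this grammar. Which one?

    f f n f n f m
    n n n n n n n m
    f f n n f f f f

f f n f n f m: 1 tree
n n n n n n n m: 1 tree
f f n n f f f f: 64 trees

f f n n f f f f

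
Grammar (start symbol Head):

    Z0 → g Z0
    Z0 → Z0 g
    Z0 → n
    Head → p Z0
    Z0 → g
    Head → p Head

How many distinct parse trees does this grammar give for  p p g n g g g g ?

5

Parse trees for p p g n g g g g:
  [Head p [Head p [Z0 g [Z0 [Z0 [Z0 [Z0 [Z0 n] g] g] g] g]]]]
  [Head p [Head p [Z0 [Z0 g [Z0 [Z0 [Z0 [Z0 n] g] g] g]] g]]]
  [Head p [Head p [Z0 [Z0 [Z0 g [Z0 [Z0 [Z0 n] g] g]] g] g]]]
  [Head p [Head p [Z0 [Z0 [Z0 [Z0 g [Z0 [Z0 n] g]] g] g] g]]]
  [Head p [Head p [Z0 [Z0 [Z0 [Z0 [Z0 g [Z0 n]] g] g] g] g]]]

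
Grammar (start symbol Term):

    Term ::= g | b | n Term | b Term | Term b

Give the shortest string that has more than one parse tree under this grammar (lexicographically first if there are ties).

b b

length 1: no string has ≥2 trees
length 2: b b has 2 parse trees

Two derivations of b b:
  Term ⇒ b Term ⇒ b b
  Term ⇒ Term b ⇒ b b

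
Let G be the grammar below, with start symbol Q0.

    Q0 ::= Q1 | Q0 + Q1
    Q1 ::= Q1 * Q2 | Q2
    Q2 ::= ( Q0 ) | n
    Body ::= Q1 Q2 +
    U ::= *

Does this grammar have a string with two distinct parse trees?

Only Q0, Q1, Q2 are reachable from Q0; ignoring the rest: Q0 → Q0 + Q1 | Q1  ;  Q1 → Q1 * Q2 | Q2  — a left-associative chain with Q2 at the bottom. Each string factors uniquely by precedence.

Unambiguous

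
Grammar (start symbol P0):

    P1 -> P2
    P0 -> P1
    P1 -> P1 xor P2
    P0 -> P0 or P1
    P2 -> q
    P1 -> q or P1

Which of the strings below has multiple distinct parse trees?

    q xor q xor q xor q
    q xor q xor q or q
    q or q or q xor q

q or q or q xor q

q xor q xor q xor q: 1 tree
q xor q xor q or q: 1 tree
q or q or q xor q: 7 trees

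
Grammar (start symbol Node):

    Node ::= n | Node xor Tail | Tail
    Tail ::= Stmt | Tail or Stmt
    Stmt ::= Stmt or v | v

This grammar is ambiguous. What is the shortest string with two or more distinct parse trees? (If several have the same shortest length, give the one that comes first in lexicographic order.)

v or v

length 1: no string has ≥2 trees
length 3: v or v has 2 parse trees

Two derivations of v or v:
  Node ⇒ Tail ⇒ Stmt ⇒ Stmt or v ⇒ v or v
  Node ⇒ Tail ⇒ Tail or Stmt ⇒ Stmt or Stmt ⇒ v or Stmt ⇒ v or v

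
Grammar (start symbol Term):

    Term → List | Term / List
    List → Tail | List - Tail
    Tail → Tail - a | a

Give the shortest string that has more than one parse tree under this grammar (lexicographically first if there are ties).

length 1: no string has ≥2 trees
length 3: a - a has 2 parse trees

Two derivations of a - a:
  Term ⇒ List ⇒ Tail ⇒ Tail - a ⇒ a - a
  Term ⇒ List ⇒ List - Tail ⇒ Tail - Tail ⇒ a - Tail ⇒ a - a

a - a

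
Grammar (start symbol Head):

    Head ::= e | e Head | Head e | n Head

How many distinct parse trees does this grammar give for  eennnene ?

1

Parse trees for eennnene:
  [Head e [Head e [Head n [Head n [Head n [Head e [Head n [Head e]]]]]]]]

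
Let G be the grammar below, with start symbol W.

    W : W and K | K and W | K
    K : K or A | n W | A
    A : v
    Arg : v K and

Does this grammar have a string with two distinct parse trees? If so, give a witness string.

Witness: v and v

Derivation 1: W ⇒ W and K ⇒ K and K ⇒ A and K ⇒ v and K ⇒ v and A ⇒ v and v
Derivation 2: W ⇒ K and W ⇒ A and W ⇒ v and W ⇒ v and K ⇒ v and A ⇒ v and v

Two distinct leftmost derivations for the same string.

Ambiguous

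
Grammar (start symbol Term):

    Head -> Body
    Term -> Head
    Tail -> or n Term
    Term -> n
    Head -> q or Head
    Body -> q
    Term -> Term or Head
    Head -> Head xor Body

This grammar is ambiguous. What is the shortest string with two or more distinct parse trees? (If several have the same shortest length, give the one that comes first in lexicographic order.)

length 1: no string has ≥2 trees
length 3: q or q has 2 parse trees

Two derivations of q or q:
  Term ⇒ Head ⇒ q or Head ⇒ q or Body ⇒ q or q
  Term ⇒ Term or Head ⇒ Head or Head ⇒ Body or Head ⇒ q or Head ⇒ q or Body ⇒ q or q

q or q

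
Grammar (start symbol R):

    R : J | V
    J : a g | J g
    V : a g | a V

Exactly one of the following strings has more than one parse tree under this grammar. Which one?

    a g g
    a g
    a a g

a g

a g g: 1 tree
a g: 2 trees
a a g: 1 tree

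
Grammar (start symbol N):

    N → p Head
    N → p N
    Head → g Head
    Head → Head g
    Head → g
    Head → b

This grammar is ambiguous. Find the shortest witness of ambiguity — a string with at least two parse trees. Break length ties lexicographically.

p g g

length 2: no string has ≥2 trees
length 3: p g g has 2 parse trees

Two derivations of p g g:
  N ⇒ p Head ⇒ p g Head ⇒ p g g
  N ⇒ p Head ⇒ p Head g ⇒ p g g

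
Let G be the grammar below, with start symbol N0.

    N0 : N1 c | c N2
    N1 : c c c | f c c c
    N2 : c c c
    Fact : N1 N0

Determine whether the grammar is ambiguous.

Ambiguous

Witness: c c c c

Derivation 1: N0 ⇒ N1 c ⇒ c c c c
Derivation 2: N0 ⇒ c N2 ⇒ c c c c

Two distinct leftmost derivations for the same string.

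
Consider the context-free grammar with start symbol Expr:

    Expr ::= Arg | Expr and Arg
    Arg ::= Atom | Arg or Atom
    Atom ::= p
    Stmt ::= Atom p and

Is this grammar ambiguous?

Unambiguous

Only Expr, Arg, Atom are reachable from Expr; ignoring the rest: This is a standard precedence ladder (Expr over Arg over Atom), with each level left-recursive on its own operator ('and' at Expr, 'or' at Arg). That structure is LR(1), hence unambiguous.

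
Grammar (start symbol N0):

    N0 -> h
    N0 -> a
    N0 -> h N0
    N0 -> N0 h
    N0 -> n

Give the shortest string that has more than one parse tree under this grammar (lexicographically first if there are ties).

length 1: no string has ≥2 trees
length 2: h h has 2 parse trees

Two derivations of h h:
  N0 ⇒ h N0 ⇒ h h
  N0 ⇒ N0 h ⇒ h h

h h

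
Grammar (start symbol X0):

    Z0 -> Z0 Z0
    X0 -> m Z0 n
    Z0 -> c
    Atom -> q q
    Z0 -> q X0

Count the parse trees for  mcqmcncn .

Parse trees for mcqmcncn:
  [X0 m [Z0 [Z0 c] [Z0 [Z0 q [X0 m [Z0 c] n]] [Z0 c]]] n]
  [X0 m [Z0 [Z0 [Z0 c] [Z0 q [X0 m [Z0 c] n]]] [Z0 c]] n]

2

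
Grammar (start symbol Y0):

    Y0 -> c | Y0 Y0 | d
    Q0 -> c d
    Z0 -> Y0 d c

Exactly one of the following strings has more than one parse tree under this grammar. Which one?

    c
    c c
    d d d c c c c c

d d d c c c c c

c: 1 tree
c c: 1 tree
d d d c c c c c: 429 trees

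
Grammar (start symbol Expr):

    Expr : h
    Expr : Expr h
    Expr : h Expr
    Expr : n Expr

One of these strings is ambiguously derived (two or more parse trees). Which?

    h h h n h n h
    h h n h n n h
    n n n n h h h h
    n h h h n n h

n n n n h h h h

h h h n h n h: 1 tree
h h n h n n h: 1 tree
n n n n h h h h: 64 trees
n h h h n n h: 1 tree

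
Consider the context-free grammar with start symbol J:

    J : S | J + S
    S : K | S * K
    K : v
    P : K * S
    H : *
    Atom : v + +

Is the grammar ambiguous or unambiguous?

Only J, S, K are reachable from J; ignoring the rest: The grammar is stratified — J handles '+' (left-recursive), S handles '*', K atoms. Each operator has a fixed associativity and precedence level, so every string has one parse.

Unambiguous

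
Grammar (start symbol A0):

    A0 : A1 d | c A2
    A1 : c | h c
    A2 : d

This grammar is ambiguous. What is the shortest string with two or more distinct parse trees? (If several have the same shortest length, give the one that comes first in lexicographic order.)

c d

length 2: c d has 2 parse trees

Two derivations of c d:
  A0 ⇒ A1 d ⇒ c d
  A0 ⇒ c A2 ⇒ c d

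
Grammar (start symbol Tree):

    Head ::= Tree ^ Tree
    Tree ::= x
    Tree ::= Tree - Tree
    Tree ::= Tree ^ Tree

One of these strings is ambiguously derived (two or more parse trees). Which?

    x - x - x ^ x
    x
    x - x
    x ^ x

x - x - x ^ x: 5 trees
x: 1 tree
x - x: 1 tree
x ^ x: 1 tree

x - x - x ^ x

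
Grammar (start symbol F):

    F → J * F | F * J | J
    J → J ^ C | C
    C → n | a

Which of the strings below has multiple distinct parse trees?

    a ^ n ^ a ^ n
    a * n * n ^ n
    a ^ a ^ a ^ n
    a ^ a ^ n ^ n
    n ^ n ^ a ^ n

a ^ n ^ a ^ n: 1 tree
a * n * n ^ n: 4 trees
a ^ a ^ a ^ n: 1 tree
a ^ a ^ n ^ n: 1 tree
n ^ n ^ a ^ n: 1 tree

a * n * n ^ n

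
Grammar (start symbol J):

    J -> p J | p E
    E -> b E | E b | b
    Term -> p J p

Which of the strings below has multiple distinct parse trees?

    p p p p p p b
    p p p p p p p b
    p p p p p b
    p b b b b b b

p b b b b b b

p p p p p p b: 1 tree
p p p p p p p b: 1 tree
p p p p p b: 1 tree
p b b b b b b: 32 trees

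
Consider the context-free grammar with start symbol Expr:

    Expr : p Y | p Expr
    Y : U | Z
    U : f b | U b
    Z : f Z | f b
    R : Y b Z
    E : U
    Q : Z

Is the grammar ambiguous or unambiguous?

Ambiguous

Witness: p f b

Derivation 1: Expr ⇒ p Y ⇒ p U ⇒ p f b
Derivation 2: Expr ⇒ p Y ⇒ p Z ⇒ p f b

Two distinct leftmost derivations for the same string.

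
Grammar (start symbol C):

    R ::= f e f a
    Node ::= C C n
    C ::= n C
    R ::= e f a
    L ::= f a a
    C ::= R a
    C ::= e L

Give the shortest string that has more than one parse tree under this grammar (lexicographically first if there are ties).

e f a a

length 4: e f a a has 2 parse trees

Two derivations of e f a a:
  C ⇒ R a ⇒ e f a a
  C ⇒ e L ⇒ e f a a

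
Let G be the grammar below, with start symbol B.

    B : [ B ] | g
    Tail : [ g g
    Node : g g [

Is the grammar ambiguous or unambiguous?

Unambiguous

(Tail, Node are unreachable from B, so their rules don't affect L(B).) L(B) is { openⁿ atom closeⁿ : n ≥ 0 }. The bracket depth fixes n, and the derivation is forced at every step.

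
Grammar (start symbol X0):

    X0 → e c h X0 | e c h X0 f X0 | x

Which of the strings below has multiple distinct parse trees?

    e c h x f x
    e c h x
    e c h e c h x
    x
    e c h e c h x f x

e c h x f x: 1 tree
e c h x: 1 tree
e c h e c h x: 1 tree
x: 1 tree
e c h e c h x f x: 2 trees

e c h e c h x f x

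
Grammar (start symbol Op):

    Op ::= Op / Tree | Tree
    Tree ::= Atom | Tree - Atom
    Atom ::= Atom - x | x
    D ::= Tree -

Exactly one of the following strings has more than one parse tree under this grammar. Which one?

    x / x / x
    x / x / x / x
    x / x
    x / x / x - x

x / x / x: 1 tree
x / x / x / x: 1 tree
x / x: 1 tree
x / x / x - x: 2 trees

x / x / x - x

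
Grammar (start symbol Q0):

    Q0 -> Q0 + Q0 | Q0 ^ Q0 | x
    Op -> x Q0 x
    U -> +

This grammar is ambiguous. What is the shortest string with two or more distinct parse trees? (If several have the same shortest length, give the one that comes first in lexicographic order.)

x + x + x

length 1: no string has ≥2 trees
length 3: no string has ≥2 trees
length 5: x + x + x has 2 parse trees

Two derivations of x + x + x:
  Q0 ⇒ Q0 + Q0 ⇒ Q0 + Q0 + Q0 ⇒ x + Q0 + Q0 ⇒ x + x + Q0 ⇒ x + x + x
  Q0 ⇒ Q0 + Q0 ⇒ x + Q0 ⇒ x + Q0 + Q0 ⇒ x + x + Q0 ⇒ x + x + x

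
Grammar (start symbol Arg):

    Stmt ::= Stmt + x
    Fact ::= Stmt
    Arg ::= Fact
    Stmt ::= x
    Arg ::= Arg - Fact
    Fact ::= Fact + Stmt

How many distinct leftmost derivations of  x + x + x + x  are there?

Parse trees for x + x + x + x:
  [Arg [Fact [Stmt [Stmt [Stmt [Stmt x] + x] + x] + x]]]
  [Arg [Fact [Fact [Stmt x]] + [Stmt [Stmt [Stmt x] + x] + x]]]
  [Arg [Fact [Fact [Stmt [Stmt x] + x]] + [Stmt [Stmt x] + x]]]
  [Arg [Fact [Fact [Fact [Stmt x]] + [Stmt x]] + [Stmt [Stmt x] + x]]]
  [Arg [Fact [Fact [Stmt [Stmt [Stmt x] + x] + x]] + [Stmt x]]]
  [Arg [Fact [Fact [Fact [Stmt x]] + [Stmt [Stmt x] + x]] + [Stmt x]]]
  [Arg [Fact [Fact [Fact [Stmt [Stmt x] + x]] + [Stmt x]] + [Stmt x]]]
  [Arg [Fact [Fact [Fact [Fact [Stmt x]] + [Stmt x]] + [Stmt x]] + [Stmt x]]]

8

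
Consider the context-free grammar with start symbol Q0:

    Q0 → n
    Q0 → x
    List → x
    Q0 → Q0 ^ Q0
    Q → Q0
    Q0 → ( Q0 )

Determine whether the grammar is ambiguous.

Ambiguous

Witness: n ^ n ^ n

Derivation 1: Q0 ⇒ Q0 ^ Q0 ⇒ n ^ Q0 ⇒ n ^ Q0 ^ Q0 ⇒ n ^ n ^ Q0 ⇒ n ^ n ^ n
Derivation 2: Q0 ⇒ Q0 ^ Q0 ⇒ Q0 ^ Q0 ^ Q0 ⇒ n ^ Q0 ^ Q0 ⇒ n ^ n ^ Q0 ⇒ n ^ n ^ n

Two distinct leftmost derivations for the same string.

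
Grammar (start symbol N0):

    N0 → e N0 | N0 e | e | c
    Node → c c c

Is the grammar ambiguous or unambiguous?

Witness: e e

Derivation 1: N0 ⇒ e N0 ⇒ e e
Derivation 2: N0 ⇒ N0 e ⇒ e e

Two distinct leftmost derivations for the same string.

Ambiguous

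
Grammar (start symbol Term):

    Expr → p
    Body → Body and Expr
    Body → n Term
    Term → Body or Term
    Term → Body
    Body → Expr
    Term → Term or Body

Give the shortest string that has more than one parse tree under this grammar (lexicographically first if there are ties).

length 1: no string has ≥2 trees
length 2: no string has ≥2 trees
length 3: p or p has 2 parse trees

Two derivations of p or p:
  Term ⇒ Body or Term ⇒ Expr or Term ⇒ p or Term ⇒ p or Body ⇒ p or Expr ⇒ p or p
  Term ⇒ Term or Body ⇒ Body or Body ⇒ Expr or Body ⇒ p or Body ⇒ p or Expr ⇒ p or p

p or p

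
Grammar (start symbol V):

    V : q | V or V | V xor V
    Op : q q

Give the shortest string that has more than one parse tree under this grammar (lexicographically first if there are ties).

length 1: no string has ≥2 trees
length 3: no string has ≥2 trees
length 5: q or q or q has 2 parse trees

Two derivations of q or q or q:
  V ⇒ V or V ⇒ q or V ⇒ q or V or V ⇒ q or q or V ⇒ q or q or q
  V ⇒ V or V ⇒ V or V or V ⇒ q or V or V ⇒ q or q or V ⇒ q or q or q

q or q or q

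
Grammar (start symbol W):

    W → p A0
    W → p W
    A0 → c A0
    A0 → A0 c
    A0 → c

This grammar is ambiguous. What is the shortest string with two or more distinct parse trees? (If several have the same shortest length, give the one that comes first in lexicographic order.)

length 2: no string has ≥2 trees
length 3: p c c has 2 parse trees

Two derivations of p c c:
  W ⇒ p A0 ⇒ p c A0 ⇒ p c c
  W ⇒ p A0 ⇒ p A0 c ⇒ p c c

p c c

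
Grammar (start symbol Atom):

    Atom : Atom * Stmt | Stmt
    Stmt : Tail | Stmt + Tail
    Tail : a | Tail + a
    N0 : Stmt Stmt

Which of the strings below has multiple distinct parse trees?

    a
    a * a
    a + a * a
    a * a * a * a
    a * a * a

a: 1 tree
a * a: 1 tree
a + a * a: 2 trees
a * a * a * a: 1 tree
a * a * a: 1 tree

a + a * a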